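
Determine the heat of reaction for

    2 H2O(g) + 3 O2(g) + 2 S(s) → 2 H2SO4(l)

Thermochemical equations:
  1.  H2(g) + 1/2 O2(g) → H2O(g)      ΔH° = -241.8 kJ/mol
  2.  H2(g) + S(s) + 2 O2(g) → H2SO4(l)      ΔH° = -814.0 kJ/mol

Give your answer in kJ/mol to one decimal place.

ΔH° = -1144.4 kJ/mol

eq. 1 reversed and × 2: (-2)·(-241.8) = +483.6 kJ/mol
eq. 2 × 2: (2)·(-814.0) = -1628.0 kJ/mol
Summing the manipulated equations, ΔH° = (-2)·(-241.8) + (2)·(-814.0) = -1144.4 kJ/mol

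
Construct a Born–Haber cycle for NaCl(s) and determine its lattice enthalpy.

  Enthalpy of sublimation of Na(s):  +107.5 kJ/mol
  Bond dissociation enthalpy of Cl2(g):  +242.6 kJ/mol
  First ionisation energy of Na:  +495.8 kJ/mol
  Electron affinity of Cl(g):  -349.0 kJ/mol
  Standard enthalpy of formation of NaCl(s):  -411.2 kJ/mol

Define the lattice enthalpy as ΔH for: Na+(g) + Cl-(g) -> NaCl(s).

ΔHf° = 1·ΔHsub + 1·(ΣIE) + 1/2·D(Cl2) + 1·EA + U
-411.2 = 1·(+107.5) + 1·(+495.8) + 1/2·(+242.6) + 1·(-349.0) + U
U = -411.2 − (+375.6) = -786.8 kJ/mol

U = -786.8 kJ/mol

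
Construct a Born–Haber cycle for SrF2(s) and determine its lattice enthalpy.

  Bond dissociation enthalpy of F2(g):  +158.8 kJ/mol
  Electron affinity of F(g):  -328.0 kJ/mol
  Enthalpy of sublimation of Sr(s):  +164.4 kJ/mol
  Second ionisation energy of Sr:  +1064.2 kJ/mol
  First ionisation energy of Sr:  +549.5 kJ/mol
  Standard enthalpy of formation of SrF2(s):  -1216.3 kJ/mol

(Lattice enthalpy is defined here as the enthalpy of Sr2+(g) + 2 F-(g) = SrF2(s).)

U = -2497.2 kJ/mol

ΔHf° = 1·ΔHsub + 1·(ΣIE) + 1·D(F2) + 2·EA + U
-1216.3 = 1·(+164.4) + 1·(+1613.7) + 1·(+158.8) + 2·(-328.0) + U
U = -1216.3 − (+1280.9) = -2497.2 kJ/mol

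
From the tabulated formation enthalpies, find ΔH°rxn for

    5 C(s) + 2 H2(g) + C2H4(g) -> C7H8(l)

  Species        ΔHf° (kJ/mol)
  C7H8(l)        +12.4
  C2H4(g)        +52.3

ΔH°rxn = Σ nΔHf°(products) − Σ nΔHf°(reactants).
Products: 1·(+12.4) = +12.4
Reactants: 5·(+0.0) + 2·(+0.0) + 1·(+52.3) = +52.3
ΔH°rxn = (+12.4) − (+52.3) = -39.9 kJ/mol

ΔH°rxn = -39.9 kJ/mol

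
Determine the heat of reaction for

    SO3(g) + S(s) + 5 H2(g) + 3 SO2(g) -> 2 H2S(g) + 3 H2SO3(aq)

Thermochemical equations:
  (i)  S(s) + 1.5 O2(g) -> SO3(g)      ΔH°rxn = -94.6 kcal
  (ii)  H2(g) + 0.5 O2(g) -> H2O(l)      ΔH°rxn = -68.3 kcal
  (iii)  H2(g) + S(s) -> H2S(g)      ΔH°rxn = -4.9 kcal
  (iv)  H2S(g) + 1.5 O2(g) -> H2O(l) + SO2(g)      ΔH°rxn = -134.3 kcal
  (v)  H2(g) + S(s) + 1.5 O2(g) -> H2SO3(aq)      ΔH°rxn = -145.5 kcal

(i) reversed (reverse to put SO3(g) on the reactant side): +94.6 kcal
(ii) × 3: (3)·(-68.3) = -204.9 kcal
(iii) reversed: +4.9 kcal
(iv) reversed and × 3 (SO2(g) must end up as a reactant; ×3 to match 3 SO2(g) in the target): (-3)·(-134.3) = +402.9 kcal
(v) × 3 (scale by 3 for the 3 H2SO3(aq)): (3)·(-145.5) = -436.5 kcal
ΔH°rxn = (+94.6) + (-204.9) + (+4.9) + (+402.9) + (-436.5) = -139.0 kcal

ΔH°rxn = -139.0 kcal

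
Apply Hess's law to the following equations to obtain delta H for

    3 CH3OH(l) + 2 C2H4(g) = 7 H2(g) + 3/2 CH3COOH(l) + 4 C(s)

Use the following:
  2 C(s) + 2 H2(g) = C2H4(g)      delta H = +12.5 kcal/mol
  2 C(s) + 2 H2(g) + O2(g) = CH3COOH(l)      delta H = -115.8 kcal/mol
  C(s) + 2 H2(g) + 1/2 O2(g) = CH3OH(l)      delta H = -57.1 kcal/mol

delta H = -27.4 kcal/mol

equation 1 reversed and × 2 (C2H4(g) must end up as a reactant; scale by 2 for the 2 C2H4(g)): (-2)·(+12.5) = -25.0 kcal/mol
equation 2 × 3/2 (×3/2 to match 3/2 CH3COOH(l) in the target): (3/2)·(-115.8) = -173.7 kcal/mol
equation 3 reversed and × 3 (reverse to put CH3OH(l) on the reactant side; ×3 to match 3 CH3OH(l) in the target): (-3)·(-57.1) = +171.3 kcal/mol
Combining the equations, delta H = (-2)·(+12.5) + (3/2)·(-115.8) + (-3)·(-57.1) = -27.4 kcal/mol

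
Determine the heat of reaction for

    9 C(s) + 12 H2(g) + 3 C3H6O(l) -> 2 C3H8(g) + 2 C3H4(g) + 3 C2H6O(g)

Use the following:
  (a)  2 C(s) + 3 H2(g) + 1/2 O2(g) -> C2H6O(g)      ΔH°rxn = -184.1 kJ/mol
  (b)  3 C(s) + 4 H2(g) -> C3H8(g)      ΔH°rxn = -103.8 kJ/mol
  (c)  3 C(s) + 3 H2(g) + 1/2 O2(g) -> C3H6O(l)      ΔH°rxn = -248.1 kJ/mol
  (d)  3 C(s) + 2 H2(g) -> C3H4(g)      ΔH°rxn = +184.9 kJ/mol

ΔH°rxn = 354.2 kJ/mol

(a) × 3: (3)·(-184.1) = -552.3 kJ/mol
(b) × 2: (2)·(-103.8) = -207.6 kJ/mol
(c) reversed and × 3: (-3)·(-248.1) = +744.3 kJ/mol
(d) × 2: (2)·(+184.9) = +369.8 kJ/mol
ΔH°rxn = (3)·(-184.1) + (2)·(-103.8) + (-3)·(-248.1) + (2)·(+184.9) = 354.2 kJ/mol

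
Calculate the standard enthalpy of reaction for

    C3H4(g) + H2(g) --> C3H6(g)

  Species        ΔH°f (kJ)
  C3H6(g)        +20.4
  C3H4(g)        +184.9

ΔH° = -164.5 kJ

ΔH°rxn = Σ nΔHf°(products) − Σ nΔHf°(reactants).
Products: 1·(+20.4) = +20.4
Reactants: 1·(+184.9) + 1·(+0.0) = +184.9
ΔH° = (+20.4) − (+184.9) = -164.5 kJ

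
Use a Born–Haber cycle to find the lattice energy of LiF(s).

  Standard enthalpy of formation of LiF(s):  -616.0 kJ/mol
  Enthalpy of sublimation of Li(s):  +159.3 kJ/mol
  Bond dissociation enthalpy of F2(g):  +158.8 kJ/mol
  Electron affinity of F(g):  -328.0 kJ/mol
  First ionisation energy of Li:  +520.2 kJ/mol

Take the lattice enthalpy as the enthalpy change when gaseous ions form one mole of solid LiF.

ΔHf° = 1·ΔHsub + 1·(ΣIE) + 1/2·D(F2) + 1·EA + U
-616.0 = 1·(+159.3) + 1·(+520.2) + 1/2·(+158.8) + 1·(-328.0) + U
U = -616.0 − (+430.9) = -1046.9 kJ/mol

U = -1046.9 kJ/mol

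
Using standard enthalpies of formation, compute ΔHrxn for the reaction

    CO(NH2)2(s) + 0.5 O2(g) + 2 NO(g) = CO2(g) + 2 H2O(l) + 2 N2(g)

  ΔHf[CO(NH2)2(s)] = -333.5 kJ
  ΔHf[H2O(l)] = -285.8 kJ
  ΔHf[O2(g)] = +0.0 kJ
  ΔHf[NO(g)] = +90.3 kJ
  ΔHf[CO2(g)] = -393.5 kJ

Products: 1·(-393.5) + 2·(-285.8) + 2·(+0.0) = -965.1
Reactants: 1·(-333.5) + 1/2·(+0.0) + 2·(+90.3) = -152.9
ΔHrxn = (-965.1) − (-152.9) = -812.2 kJ

ΔHrxn = -812.2 kJ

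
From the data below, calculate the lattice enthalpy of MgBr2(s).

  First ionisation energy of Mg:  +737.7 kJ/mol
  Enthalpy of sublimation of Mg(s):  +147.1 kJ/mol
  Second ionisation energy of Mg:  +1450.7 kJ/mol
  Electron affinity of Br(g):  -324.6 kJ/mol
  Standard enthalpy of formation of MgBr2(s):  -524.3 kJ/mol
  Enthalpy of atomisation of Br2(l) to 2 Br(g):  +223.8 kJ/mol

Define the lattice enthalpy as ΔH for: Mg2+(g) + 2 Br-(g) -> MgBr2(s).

U = -2434.4 kJ/mol

ΔHf° = 1·ΔHsub + 1·(ΣIE) + 1·D(Br2) + 2·EA + U
-524.3 = 1·(+147.1) + 1·(+2188.4) + 1·(+223.8) + 2·(-324.6) + U
U = -524.3 − (+1910.1) = -2434.4 kJ/mol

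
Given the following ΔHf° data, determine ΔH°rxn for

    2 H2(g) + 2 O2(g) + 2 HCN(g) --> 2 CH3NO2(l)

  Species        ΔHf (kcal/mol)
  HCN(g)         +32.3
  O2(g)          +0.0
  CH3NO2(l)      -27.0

ΔH°rxn = -118.6 kcal/mol

Products: 2·(-27.0) = -54.0
Reactants: 2·(+0.0) + 2·(+0.0) + 2·(+32.3) = +64.6
ΔH°rxn = (-54.0) − (+64.6) = -118.6 kcal/mol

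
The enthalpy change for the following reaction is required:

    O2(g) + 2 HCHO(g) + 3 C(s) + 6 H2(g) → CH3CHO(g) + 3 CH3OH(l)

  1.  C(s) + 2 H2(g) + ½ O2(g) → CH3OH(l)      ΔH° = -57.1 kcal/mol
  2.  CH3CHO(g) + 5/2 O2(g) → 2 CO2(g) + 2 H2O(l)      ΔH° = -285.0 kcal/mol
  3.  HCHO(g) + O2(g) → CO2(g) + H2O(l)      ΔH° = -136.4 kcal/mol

ΔH° = -159.1 kcal/mol

eq. 1 × 3: (3)·(-57.1) = -171.3 kcal/mol
eq. 2 reversed: +285.0 kcal/mol
eq. 3 × 2: (2)·(-136.4) = -272.8 kcal/mol
ΔH° = (-171.3) + (+285.0) + (-272.8) = -159.1 kcal/mol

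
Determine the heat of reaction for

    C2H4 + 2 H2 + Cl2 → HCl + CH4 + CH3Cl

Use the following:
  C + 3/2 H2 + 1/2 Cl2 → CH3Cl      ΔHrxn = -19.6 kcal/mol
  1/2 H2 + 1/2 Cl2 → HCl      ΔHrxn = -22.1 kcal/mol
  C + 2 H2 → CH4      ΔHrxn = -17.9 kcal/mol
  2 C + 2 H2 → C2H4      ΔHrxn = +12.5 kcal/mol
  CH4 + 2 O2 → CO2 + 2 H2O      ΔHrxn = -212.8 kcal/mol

equation 1 as written (CH3Cl already on the product side): -19.6 kcal/mol
equation 2 as written (HCl already on the product side): -22.1 kcal/mol
equation 3 as written: -17.9 kcal/mol
equation 4 reversed (reverse to put C2H4 on the reactant side): -12.5 kcal/mol
equation 5: not needed (O2 appears nowhere else).
Since enthalpy is a state function, ΔHrxn = (-19.6) + (-22.1) + (-17.9) + (-12.5) = -72.1 kcal/mol

ΔHrxn = -72.1 kcal/mol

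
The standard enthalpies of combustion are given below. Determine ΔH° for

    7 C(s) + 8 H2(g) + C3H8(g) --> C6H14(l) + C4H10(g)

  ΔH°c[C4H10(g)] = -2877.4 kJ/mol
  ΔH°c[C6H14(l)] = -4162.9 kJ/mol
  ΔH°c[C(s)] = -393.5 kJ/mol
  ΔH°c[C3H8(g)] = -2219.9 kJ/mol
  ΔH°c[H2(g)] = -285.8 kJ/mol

ΔH° = -220.5 kJ/mol

With combustion enthalpies, reactants minus products:
= [7·(-393.5) + 8·(-285.8) + 1·(-2219.9)] − [1·(-4162.9) + 1·(-2877.4)]
= -220.5 kJ/mol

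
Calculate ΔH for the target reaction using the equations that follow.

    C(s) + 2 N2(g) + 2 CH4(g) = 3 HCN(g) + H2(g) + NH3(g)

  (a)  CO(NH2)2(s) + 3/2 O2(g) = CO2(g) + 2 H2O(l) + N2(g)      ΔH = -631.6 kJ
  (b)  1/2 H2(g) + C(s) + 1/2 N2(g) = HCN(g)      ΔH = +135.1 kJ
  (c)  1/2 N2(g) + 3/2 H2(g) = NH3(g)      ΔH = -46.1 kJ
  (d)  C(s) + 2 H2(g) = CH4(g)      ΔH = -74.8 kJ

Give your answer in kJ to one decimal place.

ΔH = 508.8 kJ

(a): not needed.
(b) × 3: (3)·(+135.1) = +405.3 kJ
(c) as written: -46.1 kJ
(d) reversed and × 2: (-2)·(-74.8) = +149.6 kJ
By Hess's law, ΔH = (+405.3) + (-46.1) + (+149.6) = 508.8 kJ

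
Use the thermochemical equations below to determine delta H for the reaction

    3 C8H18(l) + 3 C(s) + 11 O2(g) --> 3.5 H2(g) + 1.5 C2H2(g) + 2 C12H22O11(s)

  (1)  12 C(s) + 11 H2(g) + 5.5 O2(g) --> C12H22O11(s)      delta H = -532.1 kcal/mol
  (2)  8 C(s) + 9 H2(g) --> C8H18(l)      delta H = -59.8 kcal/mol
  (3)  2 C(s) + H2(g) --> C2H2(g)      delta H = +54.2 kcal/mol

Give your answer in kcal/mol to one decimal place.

(1) × 2 (×2 to match 2 C12H22O11(s) in the target): (2)·(-532.1) = -1064.2 kcal/mol
(2) reversed and × 3 (reverse to put C8H18(l) on the reactant side; scale by 3 for the 3 C8H18(l)): (-3)·(-59.8) = +179.4 kcal/mol
(3) × 3/2 (scale by 3/2 for the 3/2 C2H2(g)): (3/2)·(+54.2) = +81.3 kcal/mol
delta H = (-1064.2) + (+179.4) + (+81.3) = -803.5 kcal/mol

delta H = -803.5 kcal/mol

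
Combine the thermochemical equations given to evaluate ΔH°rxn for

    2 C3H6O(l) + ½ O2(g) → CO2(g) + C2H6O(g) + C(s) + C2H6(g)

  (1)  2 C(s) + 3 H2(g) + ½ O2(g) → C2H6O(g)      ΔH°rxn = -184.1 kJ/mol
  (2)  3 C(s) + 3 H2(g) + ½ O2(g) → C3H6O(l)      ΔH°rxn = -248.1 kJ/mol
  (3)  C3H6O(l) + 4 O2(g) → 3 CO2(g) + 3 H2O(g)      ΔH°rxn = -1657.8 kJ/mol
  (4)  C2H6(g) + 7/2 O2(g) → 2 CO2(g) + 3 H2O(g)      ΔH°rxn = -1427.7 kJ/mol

(1) as written (C2H6O(g) already on the product side): -184.1 kJ/mol
(2) reversed: +248.1 kJ/mol
(3) as written: -1657.8 kJ/mol
(4) reversed (C2H6(g) must end up as a product): +1427.7 kJ/mol
ΔH°rxn = (1)·(-184.1) + (-1)·(-248.1) + (1)·(-1657.8) + (-1)·(-1427.7) = -166.1 kJ/mol

ΔH°rxn = -166.1 kJ/mol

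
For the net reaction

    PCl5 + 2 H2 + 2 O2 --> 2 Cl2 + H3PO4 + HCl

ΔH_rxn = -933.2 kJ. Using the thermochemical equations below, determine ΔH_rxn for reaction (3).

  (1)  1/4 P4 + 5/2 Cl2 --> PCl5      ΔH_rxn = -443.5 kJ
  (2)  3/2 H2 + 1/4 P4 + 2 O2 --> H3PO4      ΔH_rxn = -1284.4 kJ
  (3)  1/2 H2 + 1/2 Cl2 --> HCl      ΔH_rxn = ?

(1) reversed: +443.5 kJ
(2) as written: -1284.4 kJ
(3) as written: contributes x
-933.2 = (+443.5) + (-1284.4) + x
x = (-933.2 − (-840.9)) / (1) = -92.3 kJ

ΔH_rxn = -92.3 kJ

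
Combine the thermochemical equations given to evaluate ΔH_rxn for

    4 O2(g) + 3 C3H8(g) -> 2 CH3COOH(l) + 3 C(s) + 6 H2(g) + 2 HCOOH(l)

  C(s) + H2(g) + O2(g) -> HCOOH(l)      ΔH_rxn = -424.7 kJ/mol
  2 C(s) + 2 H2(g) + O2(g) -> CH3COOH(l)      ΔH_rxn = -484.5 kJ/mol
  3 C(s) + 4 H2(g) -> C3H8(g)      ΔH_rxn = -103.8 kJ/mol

ΔH_rxn = -1507.0 kJ/mol

equation 1 × 2 (×2 to match 2 HCOOH(l) in the target): (2)·(-424.7) = -849.4 kJ/mol
equation 2 × 2 (×2 to match 2 CH3COOH(l) in the target): (2)·(-484.5) = -969.0 kJ/mol
equation 3 reversed and × 3 (reverse to put C3H8(g) on the reactant side; ×3 to match 3 C3H8(g) in the target): (-3)·(-103.8) = +311.4 kJ/mol
Combining the equations, ΔH_rxn = (-849.4) + (-969.0) + (+311.4) = -1507.0 kJ/mol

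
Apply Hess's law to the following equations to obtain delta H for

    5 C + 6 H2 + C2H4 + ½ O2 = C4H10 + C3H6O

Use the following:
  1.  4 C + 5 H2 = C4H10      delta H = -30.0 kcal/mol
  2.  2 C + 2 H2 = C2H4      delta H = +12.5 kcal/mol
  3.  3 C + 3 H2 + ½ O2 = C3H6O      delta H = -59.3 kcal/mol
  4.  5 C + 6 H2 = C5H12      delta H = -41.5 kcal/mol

eq. 1 as written (C4H10 already on the product side): -30.0 kcal/mol
eq. 2 reversed (C2H4 must end up as a reactant): -12.5 kcal/mol
eq. 3 as written (C3H6O already on the product side): -59.3 kcal/mol
eq. 4: not needed (C5H12 appears nowhere else).
delta H = (1)·(-30.0) + (-1)·(+12.5) + (1)·(-59.3) = -101.8 kcal/mol

delta H = -101.8 kcal/mol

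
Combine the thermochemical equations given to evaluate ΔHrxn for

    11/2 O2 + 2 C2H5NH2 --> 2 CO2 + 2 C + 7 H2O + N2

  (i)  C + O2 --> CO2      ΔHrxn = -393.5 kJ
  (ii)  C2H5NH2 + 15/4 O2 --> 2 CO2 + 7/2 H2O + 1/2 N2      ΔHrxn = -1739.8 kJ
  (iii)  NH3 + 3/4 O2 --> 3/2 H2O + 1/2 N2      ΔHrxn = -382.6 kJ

ΔHrxn = -2692.6 kJ

(i) reversed and × 2: (-2)·(-393.5) = +787.0 kJ
(ii) × 2: (2)·(-1739.8) = -3479.6 kJ
(iii): not needed.
Summing the manipulated equations, ΔHrxn = (-2)·(-393.5) + (2)·(-1739.8) = -2692.6 kJ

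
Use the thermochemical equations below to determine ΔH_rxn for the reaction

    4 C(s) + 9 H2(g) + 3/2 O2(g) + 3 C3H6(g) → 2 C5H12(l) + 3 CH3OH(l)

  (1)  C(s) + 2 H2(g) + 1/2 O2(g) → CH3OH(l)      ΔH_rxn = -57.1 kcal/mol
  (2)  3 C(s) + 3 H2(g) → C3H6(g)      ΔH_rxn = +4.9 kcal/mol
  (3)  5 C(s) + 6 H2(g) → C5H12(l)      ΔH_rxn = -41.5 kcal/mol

(1) × 3 (×3 to match 3 CH3OH(l) in the target): (3)·(-57.1) = -171.3 kcal/mol
(2) reversed and × 3 (reverse to put C3H6(g) on the reactant side; ×3 to match 3 C3H6(g) in the target): (-3)·(+4.9) = -14.7 kcal/mol
(3) × 2 (scale by 2 for the 2 C5H12(l)): (2)·(-41.5) = -83.0 kcal/mol
ΔH_rxn = (-171.3) + (-14.7) + (-83.0) = -269.0 kcal/mol

ΔH_rxn = -269.0 kcal/mol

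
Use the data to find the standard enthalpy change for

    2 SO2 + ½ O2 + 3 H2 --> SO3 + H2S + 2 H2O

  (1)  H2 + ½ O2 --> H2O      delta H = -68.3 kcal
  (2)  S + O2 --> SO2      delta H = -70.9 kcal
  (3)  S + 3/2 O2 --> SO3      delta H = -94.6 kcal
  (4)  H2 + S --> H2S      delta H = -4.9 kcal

delta H = -94.3 kcal

(1) × 2 (scale by 2 for the 2 H2O): (2)·(-68.3) = -136.6 kcal
(2) reversed and × 2 (SO2 must end up as a reactant; ×2 to match 2 SO2 in the target): (-2)·(-70.9) = +141.8 kcal
(3) as written (SO3 already on the product side): -94.6 kcal
(4) as written (H2S already on the product side): -4.9 kcal
Summing the manipulated equations, delta H = (-136.6) + (+141.8) + (-94.6) + (-4.9) = -94.3 kcal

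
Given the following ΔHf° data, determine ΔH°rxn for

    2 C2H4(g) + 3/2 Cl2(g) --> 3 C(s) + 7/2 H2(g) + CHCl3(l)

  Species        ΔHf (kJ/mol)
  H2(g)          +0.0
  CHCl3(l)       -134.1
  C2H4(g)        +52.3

Products: 3·(+0.0) + 7/2·(+0.0) + 1·(-134.1) = -134.1
Reactants: 2·(+52.3) + 3/2·(+0.0) = +104.6
ΔH°rxn = (-134.1) − (+104.6) = -238.7 kJ/mol

ΔH°rxn = -238.7 kJ/mol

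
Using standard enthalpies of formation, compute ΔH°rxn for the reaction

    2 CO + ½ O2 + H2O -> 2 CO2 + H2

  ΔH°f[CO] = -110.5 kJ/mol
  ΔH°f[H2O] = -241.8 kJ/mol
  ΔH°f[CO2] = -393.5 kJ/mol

Products: 2·(-393.5) + 1·(+0.0) = -787.0
Reactants: 2·(-110.5) + 1/2·(+0.0) + 1·(-241.8) = -462.8
ΔH°rxn = (-787.0) − (-462.8) = -324.2 kJ/mol

ΔH°rxn = -324.2 kJ/mol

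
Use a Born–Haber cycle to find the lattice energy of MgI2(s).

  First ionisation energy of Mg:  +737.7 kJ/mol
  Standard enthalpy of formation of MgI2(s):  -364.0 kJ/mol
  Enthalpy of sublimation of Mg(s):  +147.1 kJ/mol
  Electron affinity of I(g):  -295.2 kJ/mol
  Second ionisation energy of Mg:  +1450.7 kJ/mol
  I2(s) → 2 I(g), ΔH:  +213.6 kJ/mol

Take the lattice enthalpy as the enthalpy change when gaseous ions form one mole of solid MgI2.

U = -2322.7 kJ/mol

ΔHf° = 1·ΔHsub + 1·(ΣIE) + 1·D(I2) + 2·EA + U
-364.0 = 1·(+147.1) + 1·(+2188.4) + 1·(+213.6) + 2·(-295.2) + U
U = -364.0 − (+1958.7) = -2322.7 kJ/mol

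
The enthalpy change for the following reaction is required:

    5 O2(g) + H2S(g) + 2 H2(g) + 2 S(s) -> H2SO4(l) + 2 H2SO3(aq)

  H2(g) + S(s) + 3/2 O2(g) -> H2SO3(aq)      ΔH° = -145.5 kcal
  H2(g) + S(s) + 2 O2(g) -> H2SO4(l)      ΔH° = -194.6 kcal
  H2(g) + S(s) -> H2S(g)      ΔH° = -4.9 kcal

equation 1 × 2 (×2 to match 2 H2SO3(aq) in the target): (2)·(-145.5) = -291.0 kcal
equation 2 as written (H2SO4(l) already on the product side): -194.6 kcal
equation 3 reversed (H2S(g) must end up as a reactant): +4.9 kcal
Combining the equations, ΔH° = (-291.0) + (-194.6) + (+4.9) = -480.7 kcal

ΔH° = -480.7 kcal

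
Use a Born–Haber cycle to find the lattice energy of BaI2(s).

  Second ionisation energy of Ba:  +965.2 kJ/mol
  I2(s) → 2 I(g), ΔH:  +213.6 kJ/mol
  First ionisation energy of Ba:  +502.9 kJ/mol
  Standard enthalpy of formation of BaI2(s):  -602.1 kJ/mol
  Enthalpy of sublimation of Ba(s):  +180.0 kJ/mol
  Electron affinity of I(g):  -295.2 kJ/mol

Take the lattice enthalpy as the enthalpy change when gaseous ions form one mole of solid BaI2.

ΔHf° = 1·ΔHsub + 1·(ΣIE) + 1·D(I2) + 2·EA + U
-602.1 = 1·(+180.0) + 1·(+1468.1) + 1·(+213.6) + 2·(-295.2) + U
U = -602.1 − (+1271.3) = -1873.4 kJ/mol

U = -1873.4 kJ/mol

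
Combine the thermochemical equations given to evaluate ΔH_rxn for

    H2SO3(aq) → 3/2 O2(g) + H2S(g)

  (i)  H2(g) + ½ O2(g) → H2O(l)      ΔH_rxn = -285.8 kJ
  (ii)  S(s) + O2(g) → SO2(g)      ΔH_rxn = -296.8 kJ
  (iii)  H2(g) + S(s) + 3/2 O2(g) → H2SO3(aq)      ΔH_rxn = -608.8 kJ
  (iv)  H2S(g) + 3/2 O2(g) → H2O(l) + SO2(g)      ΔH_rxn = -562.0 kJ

ΔH_rxn = 588.2 kJ

(i) as written: -285.8 kJ
(ii) as written: -296.8 kJ
(iii) reversed: +608.8 kJ
(iv) reversed: +562.0 kJ
Since enthalpy is a state function, ΔH_rxn = (-285.8) + (-296.8) + (+608.8) + (+562.0) = 588.2 kJ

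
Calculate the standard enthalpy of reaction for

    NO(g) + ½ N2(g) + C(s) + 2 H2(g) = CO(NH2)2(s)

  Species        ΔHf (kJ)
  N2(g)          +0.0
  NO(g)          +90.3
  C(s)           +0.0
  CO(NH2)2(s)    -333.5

ΔH°rxn = -423.8 kJ

Products: 1·(-333.5) = -333.5
Reactants: 1·(+90.3) + 1/2·(+0.0) + 1·(+0.0) + 2·(+0.0) = +90.3
ΔH°rxn = (-333.5) − (+90.3) = -423.8 kJ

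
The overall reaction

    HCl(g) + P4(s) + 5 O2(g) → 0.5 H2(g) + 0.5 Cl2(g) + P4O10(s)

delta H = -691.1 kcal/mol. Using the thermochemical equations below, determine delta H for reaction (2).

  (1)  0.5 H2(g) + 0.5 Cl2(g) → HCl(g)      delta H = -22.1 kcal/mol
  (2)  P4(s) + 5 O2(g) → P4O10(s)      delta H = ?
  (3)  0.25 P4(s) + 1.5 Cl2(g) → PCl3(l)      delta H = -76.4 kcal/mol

delta H = -713.2 kcal/mol

(1) reversed: +22.1 kcal/mol
(2) as written: contributes x
(3): not needed.
-691.1 = (+22.1) + x
x = (-691.1 − (+22.1)) / (1) = -713.2 kcal/mol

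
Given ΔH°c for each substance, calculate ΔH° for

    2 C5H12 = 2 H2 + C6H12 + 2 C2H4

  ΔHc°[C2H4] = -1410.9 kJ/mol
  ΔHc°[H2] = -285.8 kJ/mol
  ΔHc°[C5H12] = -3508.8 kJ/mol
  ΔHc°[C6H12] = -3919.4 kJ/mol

ΔH° = 295.2 kJ/mol

Using ΔH = Σ nΔHc°(reactants) − Σ nΔHc°(products):
= [2·(-3508.8)] − [2·(-285.8) + 1·(-3919.4) + 2·(-1410.9)]
= 295.2 kJ/mol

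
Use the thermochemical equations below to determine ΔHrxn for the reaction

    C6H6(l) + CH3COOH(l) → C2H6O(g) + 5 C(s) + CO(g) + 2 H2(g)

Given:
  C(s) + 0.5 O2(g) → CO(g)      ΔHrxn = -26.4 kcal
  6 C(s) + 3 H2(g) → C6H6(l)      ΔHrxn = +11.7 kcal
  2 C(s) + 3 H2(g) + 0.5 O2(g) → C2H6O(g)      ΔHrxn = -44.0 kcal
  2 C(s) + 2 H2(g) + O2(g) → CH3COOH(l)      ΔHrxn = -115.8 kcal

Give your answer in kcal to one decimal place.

ΔHrxn = 33.7 kcal

equation 1 as written (CO(g) already on the product side): -26.4 kcal
equation 2 reversed (reverse to put C6H6(l) on the reactant side): -11.7 kcal
equation 3 as written (C2H6O(g) already on the product side): -44.0 kcal
equation 4 reversed (reverse to put CH3COOH(l) on the reactant side): +115.8 kcal
ΔHrxn = (-26.4) + (-11.7) + (-44.0) + (+115.8) = 33.7 kcal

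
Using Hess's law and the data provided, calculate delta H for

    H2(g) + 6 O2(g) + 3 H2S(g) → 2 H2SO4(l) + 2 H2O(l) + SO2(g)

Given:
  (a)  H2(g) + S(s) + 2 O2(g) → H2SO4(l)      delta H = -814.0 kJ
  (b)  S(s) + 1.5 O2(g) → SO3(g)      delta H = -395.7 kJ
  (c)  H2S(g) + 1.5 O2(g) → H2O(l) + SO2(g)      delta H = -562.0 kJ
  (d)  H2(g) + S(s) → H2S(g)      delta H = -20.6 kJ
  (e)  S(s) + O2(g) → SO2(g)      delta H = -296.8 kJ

delta H = -2434.6 kJ

(a) × 2: (2)·(-814.0) = -1628.0 kJ
(b): not needed.
(c) × 2: (2)·(-562.0) = -1124.0 kJ
(d) reversed: +20.6 kJ
(e) reversed: +296.8 kJ
Combining the equations, delta H = (-1628.0) + (-1124.0) + (+20.6) + (+296.8) = -2434.6 kJ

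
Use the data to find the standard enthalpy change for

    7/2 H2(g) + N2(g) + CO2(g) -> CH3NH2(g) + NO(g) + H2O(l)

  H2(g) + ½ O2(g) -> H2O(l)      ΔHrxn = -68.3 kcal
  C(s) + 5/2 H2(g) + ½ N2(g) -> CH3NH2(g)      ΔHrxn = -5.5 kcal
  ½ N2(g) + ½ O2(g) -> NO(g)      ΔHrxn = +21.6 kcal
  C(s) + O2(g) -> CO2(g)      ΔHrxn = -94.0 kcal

ΔHrxn = 41.8 kcal

equation 1 as written: -68.3 kcal
equation 2 as written: -5.5 kcal
equation 3 as written: +21.6 kcal
equation 4 reversed: +94.0 kcal
Since enthalpy is a state function, ΔHrxn = (1)·(-68.3) + (1)·(-5.5) + (1)·(+21.6) + (-1)·(-94.0) = 41.8 kcal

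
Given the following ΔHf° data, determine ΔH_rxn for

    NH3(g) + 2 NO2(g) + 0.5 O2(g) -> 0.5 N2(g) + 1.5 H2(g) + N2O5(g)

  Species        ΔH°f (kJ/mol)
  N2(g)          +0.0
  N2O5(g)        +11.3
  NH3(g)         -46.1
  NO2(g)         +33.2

ΔH_rxn = -9.0 kJ/mol

Products: 1/2·(+0.0) + 3/2·(+0.0) + 1·(+11.3) = +11.3
Reactants: 1·(-46.1) + 2·(+33.2) + 1/2·(+0.0) = +20.3
ΔH_rxn = (+11.3) − (+20.3) = -9.0 kJ/mol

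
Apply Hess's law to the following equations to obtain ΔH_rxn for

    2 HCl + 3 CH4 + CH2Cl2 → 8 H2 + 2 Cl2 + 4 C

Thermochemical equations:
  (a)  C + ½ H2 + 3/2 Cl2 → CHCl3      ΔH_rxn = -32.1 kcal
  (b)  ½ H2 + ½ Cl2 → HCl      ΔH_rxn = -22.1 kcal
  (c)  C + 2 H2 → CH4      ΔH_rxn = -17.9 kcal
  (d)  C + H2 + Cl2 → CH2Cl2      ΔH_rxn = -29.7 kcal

(a): not needed (CHCl3 appears nowhere else).
(b) reversed and × 2 (reverse to put HCl on the reactant side; scale by 2 for the 2 HCl): (-2)·(-22.1) = +44.2 kcal
(c) reversed and × 3 (reverse to put CH4 on the reactant side; scale by 3 for the 3 CH4): (-3)·(-17.9) = +53.7 kcal
(d) reversed (CH2Cl2 must end up as a reactant): +29.7 kcal
ΔH_rxn = (-2)·(-22.1) + (-3)·(-17.9) + (-1)·(-29.7) = 127.6 kcal

ΔH_rxn = 127.6 kcal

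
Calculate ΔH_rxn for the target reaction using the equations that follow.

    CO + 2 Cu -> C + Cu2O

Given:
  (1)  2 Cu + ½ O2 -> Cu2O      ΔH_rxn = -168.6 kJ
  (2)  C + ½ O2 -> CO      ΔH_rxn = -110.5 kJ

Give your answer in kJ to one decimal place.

ΔH_rxn = -58.1 kJ

(1) as written (Cu2O already on the product side): -168.6 kJ
(2) reversed (CO must end up as a reactant): +110.5 kJ
ΔH_rxn = (1)·(-168.6) + (-1)·(-110.5) = -58.1 kJ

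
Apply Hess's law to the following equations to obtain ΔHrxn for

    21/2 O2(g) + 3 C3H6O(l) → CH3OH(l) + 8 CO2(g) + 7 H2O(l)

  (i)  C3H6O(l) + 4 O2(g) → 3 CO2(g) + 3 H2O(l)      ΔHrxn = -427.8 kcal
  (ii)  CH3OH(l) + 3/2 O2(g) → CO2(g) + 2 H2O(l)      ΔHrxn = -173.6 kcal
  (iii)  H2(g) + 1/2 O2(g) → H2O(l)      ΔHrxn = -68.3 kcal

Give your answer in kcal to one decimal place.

(i) × 3 (×3 to match 3 C3H6O(l) in the target): (3)·(-427.8) = -1283.4 kcal
(ii) reversed (CH3OH(l) must end up as a product): +173.6 kcal
(iii): not needed (H2(g) appears nowhere else).
Combining the equations, ΔHrxn = (-1283.4) + (+173.6) = -1109.8 kcal

ΔHrxn = -1109.8 kcal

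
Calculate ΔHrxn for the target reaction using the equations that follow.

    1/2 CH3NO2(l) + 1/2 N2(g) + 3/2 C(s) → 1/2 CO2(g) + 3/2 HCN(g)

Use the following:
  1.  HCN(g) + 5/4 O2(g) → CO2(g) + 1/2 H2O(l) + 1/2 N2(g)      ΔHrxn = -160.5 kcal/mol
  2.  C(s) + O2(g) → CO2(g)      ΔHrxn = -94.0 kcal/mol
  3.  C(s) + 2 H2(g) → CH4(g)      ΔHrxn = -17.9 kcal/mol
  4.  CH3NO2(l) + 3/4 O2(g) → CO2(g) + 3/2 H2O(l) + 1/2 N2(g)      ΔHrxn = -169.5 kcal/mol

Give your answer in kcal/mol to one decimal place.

ΔHrxn = 15.0 kcal/mol

eq. 1 reversed and × 3/2 (reverse to put HCN(g) on the product side; ×3/2 to match 3/2 HCN(g) in the target): (-3/2)·(-160.5) = +240.75 kcal/mol
eq. 2 × 3/2: (3/2)·(-94.0) = -141.0 kcal/mol
eq. 3: not needed (H2(g) appears nowhere else).
eq. 4 × 1/2 (×1/2 to match 1/2 CH3NO2(l) in the target): (1/2)·(-169.5) = -84.75 kcal/mol
Summing the manipulated equations, ΔHrxn = (+240.75) + (-141.0) + (-84.75) = 15.0 kcal/mol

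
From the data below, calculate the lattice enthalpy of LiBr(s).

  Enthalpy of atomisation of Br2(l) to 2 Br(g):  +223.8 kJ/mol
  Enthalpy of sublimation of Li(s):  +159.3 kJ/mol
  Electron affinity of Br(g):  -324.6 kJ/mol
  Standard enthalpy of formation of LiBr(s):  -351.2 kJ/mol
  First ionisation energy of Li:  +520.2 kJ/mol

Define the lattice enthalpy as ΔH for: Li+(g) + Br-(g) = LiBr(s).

U = -818.0 kJ/mol

ΔHf° = 1·ΔHsub + 1·(ΣIE) + 1/2·D(Br2) + 1·EA + U
-351.2 = 1·(+159.3) + 1·(+520.2) + 1/2·(+223.8) + 1·(-324.6) + U
U = -351.2 − (+466.8) = -818.0 kJ/mol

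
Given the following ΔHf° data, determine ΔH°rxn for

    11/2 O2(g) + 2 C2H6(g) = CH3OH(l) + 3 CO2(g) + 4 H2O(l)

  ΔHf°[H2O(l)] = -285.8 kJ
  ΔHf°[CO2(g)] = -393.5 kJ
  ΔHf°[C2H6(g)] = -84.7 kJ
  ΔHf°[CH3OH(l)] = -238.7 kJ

ΔH°rxn = Σ nΔHf°(products) − Σ nΔHf°(reactants).
Products: 1·(-238.7) + 3·(-393.5) + 4·(-285.8) = -2562.4
Reactants: 11/2·(+0.0) + 2·(-84.7) = -169.4
ΔH°rxn = (-2562.4) − (-169.4) = -2393.0 kJ

ΔH°rxn = -2393.0 kJ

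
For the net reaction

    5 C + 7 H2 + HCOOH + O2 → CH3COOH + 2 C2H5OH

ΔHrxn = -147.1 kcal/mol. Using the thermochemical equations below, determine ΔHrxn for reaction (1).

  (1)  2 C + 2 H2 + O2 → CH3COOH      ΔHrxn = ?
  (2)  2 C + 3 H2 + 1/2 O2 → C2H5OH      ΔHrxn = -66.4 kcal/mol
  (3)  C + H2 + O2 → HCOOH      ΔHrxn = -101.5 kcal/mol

ΔHrxn = -115.8 kcal/mol

(1) as written (CH3COOH already on the product side): contributes x
(2) × 2 (×2 to match 2 C2H5OH in the target): (2)·(-66.4) = -132.8 kcal/mol
(3) reversed (reverse to put HCOOH on the reactant side): +101.5 kcal/mol
-147.1 = (-132.8) + (+101.5) + x
x = (-147.1 − (-31.3)) / (1) = -115.8 kcal/mol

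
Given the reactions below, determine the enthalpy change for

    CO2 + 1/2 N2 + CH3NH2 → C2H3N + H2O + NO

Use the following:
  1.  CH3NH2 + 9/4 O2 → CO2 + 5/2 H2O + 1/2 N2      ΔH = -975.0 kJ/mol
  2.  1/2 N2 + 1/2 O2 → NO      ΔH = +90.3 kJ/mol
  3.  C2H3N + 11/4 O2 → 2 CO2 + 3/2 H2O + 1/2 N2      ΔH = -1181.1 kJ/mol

eq. 1 as written: -975.0 kJ/mol
eq. 2 as written: +90.3 kJ/mol
eq. 3 reversed: +1181.1 kJ/mol
Summing the manipulated equations, ΔH = (1)·(-975.0) + (1)·(+90.3) + (-1)·(-1181.1) = 296.4 kJ/mol

ΔH = 296.4 kJ/mol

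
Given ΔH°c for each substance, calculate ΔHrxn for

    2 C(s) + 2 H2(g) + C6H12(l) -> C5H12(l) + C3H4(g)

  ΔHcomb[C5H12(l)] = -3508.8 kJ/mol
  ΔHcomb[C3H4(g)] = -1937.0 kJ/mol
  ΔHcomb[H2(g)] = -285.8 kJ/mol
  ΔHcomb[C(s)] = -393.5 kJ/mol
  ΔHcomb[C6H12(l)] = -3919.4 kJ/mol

Using ΔH = Σ nΔHc°(reactants) − Σ nΔHc°(products):
= [2·(-393.5) + 2·(-285.8) + 1·(-3919.4)] − [1·(-3508.8) + 1·(-1937.0)]
= 167.8 kJ/mol

ΔHrxn = 167.8 kJ/mol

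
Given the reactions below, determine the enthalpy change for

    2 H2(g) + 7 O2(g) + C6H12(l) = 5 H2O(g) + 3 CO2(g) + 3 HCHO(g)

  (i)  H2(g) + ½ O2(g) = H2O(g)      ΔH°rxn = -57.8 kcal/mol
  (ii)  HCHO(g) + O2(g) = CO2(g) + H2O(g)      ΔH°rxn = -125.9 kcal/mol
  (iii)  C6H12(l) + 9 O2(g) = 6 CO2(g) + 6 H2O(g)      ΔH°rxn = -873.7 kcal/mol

(i) × 2 (×2 to match 2 H2(g) in the target): (2)·(-57.8) = -115.6 kcal/mol
(ii) reversed and × 3 (reverse to put HCHO(g) on the product side; ×3 to match 3 HCHO(g) in the target): (-3)·(-125.9) = +377.7 kcal/mol
(iii) as written (C6H12(l) already on the reactant side): -873.7 kcal/mol
ΔH°rxn = (2)·(-57.8) + (-3)·(-125.9) + (1)·(-873.7) = -611.6 kcal/mol

ΔH°rxn = -611.6 kcal/mol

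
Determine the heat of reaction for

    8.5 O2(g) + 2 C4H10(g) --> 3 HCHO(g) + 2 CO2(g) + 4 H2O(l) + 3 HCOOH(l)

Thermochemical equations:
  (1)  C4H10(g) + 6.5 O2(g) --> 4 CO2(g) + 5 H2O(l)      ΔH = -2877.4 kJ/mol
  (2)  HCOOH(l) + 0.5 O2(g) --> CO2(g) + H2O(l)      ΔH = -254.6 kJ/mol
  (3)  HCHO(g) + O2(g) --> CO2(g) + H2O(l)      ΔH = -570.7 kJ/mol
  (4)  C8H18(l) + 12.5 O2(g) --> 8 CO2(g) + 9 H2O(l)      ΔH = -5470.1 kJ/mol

(1) × 2 (×2 to match 2 C4H10(g) in the target): (2)·(-2877.4) = -5754.8 kJ/mol
(2) reversed and × 3 (HCOOH(l) must end up as a product; scale by 3 for the 3 HCOOH(l)): (-3)·(-254.6) = +763.8 kJ/mol
(3) reversed and × 3 (reverse to put HCHO(g) on the product side; ×3 to match 3 HCHO(g) in the target): (-3)·(-570.7) = +1712.1 kJ/mol
(4): not needed (C8H18(l) appears nowhere else).
ΔH = (-5754.8) + (+763.8) + (+1712.1) = -3278.9 kJ/mol

ΔH = -3278.9 kJ/mol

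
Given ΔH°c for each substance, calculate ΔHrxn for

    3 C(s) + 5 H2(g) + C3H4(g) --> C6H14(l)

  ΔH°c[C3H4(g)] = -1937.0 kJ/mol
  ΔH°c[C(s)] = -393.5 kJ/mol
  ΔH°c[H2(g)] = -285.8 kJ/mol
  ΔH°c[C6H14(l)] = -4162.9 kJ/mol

With combustion enthalpies, reactants minus products:
= [3·(-393.5) + 5·(-285.8) + 1·(-1937.0)] − [1·(-4162.9)]
= -383.6 kJ/mol

ΔHrxn = -383.6 kJ/mol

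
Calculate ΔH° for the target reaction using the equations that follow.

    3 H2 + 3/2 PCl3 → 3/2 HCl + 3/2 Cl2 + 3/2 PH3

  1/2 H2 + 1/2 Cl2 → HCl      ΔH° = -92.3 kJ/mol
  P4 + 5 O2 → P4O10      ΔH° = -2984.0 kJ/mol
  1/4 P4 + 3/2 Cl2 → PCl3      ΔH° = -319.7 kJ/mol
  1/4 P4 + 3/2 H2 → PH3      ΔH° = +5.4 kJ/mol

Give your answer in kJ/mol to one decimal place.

ΔH° = 349.2 kJ/mol

equation 1 × 3/2: (3/2)·(-92.3) = -138.45 kJ/mol
equation 2: not needed.
equation 3 reversed and × 3/2: (-3/2)·(-319.7) = +479.55 kJ/mol
equation 4 × 3/2: (3/2)·(+5.4) = +8.1 kJ/mol
ΔH° = (-138.45) + (+479.55) + (+8.1) = 349.2 kJ/mol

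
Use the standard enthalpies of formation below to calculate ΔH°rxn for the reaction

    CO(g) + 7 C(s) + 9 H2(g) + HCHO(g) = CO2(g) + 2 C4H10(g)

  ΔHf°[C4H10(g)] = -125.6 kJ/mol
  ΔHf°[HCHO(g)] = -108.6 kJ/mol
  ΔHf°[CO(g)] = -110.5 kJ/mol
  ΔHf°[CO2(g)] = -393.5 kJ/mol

ΔH°rxn = -425.6 kJ/mol

ΔH°rxn = Σ nΔHf°(products) − Σ nΔHf°(reactants).
Products: 1·(-393.5) + 2·(-125.6) = -644.7
Reactants: 1·(-110.5) + 7·(+0.0) + 9·(+0.0) + 1·(-108.6) = -219.1
ΔH°rxn = (-644.7) − (-219.1) = -425.6 kJ/mol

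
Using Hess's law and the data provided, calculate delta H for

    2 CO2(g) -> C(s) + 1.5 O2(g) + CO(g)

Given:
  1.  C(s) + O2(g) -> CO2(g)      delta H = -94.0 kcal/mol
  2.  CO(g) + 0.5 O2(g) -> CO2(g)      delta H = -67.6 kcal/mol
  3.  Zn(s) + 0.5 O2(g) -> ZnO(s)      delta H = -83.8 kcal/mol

eq. 1 reversed: +94.0 kcal/mol
eq. 2 reversed: +67.6 kcal/mol
eq. 3: not needed.
delta H = (+94.0) + (+67.6) = 161.6 kcal/mol

delta H = 161.6 kcal/mol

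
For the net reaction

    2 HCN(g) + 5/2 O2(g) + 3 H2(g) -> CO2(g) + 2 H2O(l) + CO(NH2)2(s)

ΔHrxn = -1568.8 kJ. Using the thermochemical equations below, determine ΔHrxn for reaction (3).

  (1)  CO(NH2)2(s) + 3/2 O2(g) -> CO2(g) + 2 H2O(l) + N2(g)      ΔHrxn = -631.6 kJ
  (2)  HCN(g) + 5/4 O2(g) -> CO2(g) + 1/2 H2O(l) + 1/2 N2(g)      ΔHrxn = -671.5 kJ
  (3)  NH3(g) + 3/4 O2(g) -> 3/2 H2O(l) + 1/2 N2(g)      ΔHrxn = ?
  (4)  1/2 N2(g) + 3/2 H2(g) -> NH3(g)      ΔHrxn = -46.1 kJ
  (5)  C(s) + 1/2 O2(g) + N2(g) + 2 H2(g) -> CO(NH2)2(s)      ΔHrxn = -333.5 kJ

(1) reversed: +631.6 kJ
(2) × 2: (2)·(-671.5) = -1343.0 kJ
(3) × 2: contributes 2·x
(4) × 2: (2)·(-46.1) = -92.2 kJ
(5): not needed.
-1568.8 = (+631.6) + (-1343.0) + (-92.2) + 2·x
x = (-1568.8 − (-803.6)) / (2) = -382.6 kJ

ΔHrxn = -382.6 kJ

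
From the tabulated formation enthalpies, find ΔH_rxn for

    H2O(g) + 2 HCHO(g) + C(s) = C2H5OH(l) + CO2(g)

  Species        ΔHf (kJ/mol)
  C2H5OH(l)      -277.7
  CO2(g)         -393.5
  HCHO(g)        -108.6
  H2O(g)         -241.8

ΔH°rxn = Σ nΔHf°(products) − Σ nΔHf°(reactants).
Products: 1·(-277.7) + 1·(-393.5) = -671.2
Reactants: 1·(-241.8) + 2·(-108.6) + 1·(+0.0) = -459.0
ΔH_rxn = (-671.2) − (-459.0) = -212.2 kJ/mol

ΔH_rxn = -212.2 kJ/mol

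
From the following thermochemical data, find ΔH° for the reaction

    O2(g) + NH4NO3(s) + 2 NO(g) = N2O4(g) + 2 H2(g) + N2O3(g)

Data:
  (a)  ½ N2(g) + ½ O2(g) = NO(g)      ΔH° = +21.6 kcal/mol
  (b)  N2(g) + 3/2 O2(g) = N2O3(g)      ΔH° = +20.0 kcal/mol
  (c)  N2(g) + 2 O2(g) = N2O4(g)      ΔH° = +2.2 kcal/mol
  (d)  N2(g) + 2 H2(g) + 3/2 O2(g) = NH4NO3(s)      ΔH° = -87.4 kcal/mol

(a) reversed and × 2: (-2)·(+21.6) = -43.2 kcal/mol
(b) as written: +20.0 kcal/mol
(c) as written: +2.2 kcal/mol
(d) reversed: +87.4 kcal/mol
Summing the manipulated equations, ΔH° = (-2)·(+21.6) + (1)·(+20.0) + (1)·(+2.2) + (-1)·(-87.4) = 66.4 kcal/mol

ΔH° = 66.4 kcal/mol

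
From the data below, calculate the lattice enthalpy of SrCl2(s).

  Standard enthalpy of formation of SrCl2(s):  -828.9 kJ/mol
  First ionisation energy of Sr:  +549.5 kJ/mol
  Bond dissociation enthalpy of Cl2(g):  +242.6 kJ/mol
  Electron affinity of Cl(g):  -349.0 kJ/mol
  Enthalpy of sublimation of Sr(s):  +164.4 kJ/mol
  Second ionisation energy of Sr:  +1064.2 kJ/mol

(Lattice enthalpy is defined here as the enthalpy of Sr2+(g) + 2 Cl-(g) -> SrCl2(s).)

U = -2151.6 kJ/mol

ΔHf° = 1·ΔHsub + 1·(ΣIE) + 1·D(Cl2) + 2·EA + U
-828.9 = 1·(+164.4) + 1·(+1613.7) + 1·(+242.6) + 2·(-349.0) + U
U = -828.9 − (+1322.7) = -2151.6 kJ/mol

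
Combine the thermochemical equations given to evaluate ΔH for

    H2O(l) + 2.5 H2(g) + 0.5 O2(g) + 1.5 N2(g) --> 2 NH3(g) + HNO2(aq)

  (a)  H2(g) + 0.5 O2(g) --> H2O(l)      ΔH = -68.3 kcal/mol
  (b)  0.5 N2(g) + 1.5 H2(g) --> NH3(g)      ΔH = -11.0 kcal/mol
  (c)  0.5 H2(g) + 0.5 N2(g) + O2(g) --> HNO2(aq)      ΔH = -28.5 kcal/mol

(a) reversed (H2O(l) must end up as a reactant): +68.3 kcal/mol
(b) × 2 (×2 to match 2 NH3(g) in the target): (2)·(-11.0) = -22.0 kcal/mol
(c) as written (HNO2(aq) already on the product side): -28.5 kcal/mol
Summing the manipulated equations, ΔH = (-1)·(-68.3) + (2)·(-11.0) + (1)·(-28.5) = 17.8 kcal/mol

ΔH = 17.8 kcal/mol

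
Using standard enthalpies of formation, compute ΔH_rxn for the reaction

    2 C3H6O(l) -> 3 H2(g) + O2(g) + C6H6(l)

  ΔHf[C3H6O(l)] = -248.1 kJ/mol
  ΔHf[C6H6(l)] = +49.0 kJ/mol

Products: 3·(+0.0) + 1·(+0.0) + 1·(+49.0) = +49.0
Reactants: 2·(-248.1) = -496.2
ΔH_rxn = (+49.0) − (-496.2) = 545.2 kJ/mol

ΔH_rxn = 545.2 kJ/mol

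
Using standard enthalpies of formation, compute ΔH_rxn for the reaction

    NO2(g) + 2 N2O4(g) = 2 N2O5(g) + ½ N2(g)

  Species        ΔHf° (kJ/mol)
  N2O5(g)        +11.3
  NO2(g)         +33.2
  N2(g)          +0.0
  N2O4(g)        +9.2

ΔH°rxn = Σ nΔHf°(products) − Σ nΔHf°(reactants).
Products: 2·(+11.3) + 1/2·(+0.0) = +22.6
Reactants: 1·(+33.2) + 2·(+9.2) = +51.6
ΔH_rxn = (+22.6) − (+51.6) = -29.0 kJ/mol

ΔH_rxn = -29.0 kJ/mol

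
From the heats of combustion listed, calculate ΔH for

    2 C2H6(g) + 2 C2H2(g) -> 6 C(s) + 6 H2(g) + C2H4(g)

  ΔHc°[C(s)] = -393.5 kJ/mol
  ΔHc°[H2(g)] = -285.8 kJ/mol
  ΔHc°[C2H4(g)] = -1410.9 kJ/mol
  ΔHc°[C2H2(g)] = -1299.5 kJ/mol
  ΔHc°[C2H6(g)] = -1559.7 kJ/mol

ΔH = -231.7 kJ/mol

With combustion enthalpies, reactants minus products:
= [2·(-1559.7) + 2·(-1299.5)] − [6·(-393.5) + 6·(-285.8) + 1·(-1410.9)]
= -231.7 kJ/mol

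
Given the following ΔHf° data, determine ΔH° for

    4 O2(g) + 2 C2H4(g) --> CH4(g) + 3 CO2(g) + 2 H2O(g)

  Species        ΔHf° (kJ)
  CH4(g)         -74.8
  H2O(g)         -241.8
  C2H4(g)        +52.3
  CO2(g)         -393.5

Products: 1·(-74.8) + 3·(-393.5) + 2·(-241.8) = -1738.9
Reactants: 4·(+0.0) + 2·(+52.3) = +104.6
ΔH° = (-1738.9) − (+104.6) = -1843.5 kJ

ΔH° = -1843.5 kJ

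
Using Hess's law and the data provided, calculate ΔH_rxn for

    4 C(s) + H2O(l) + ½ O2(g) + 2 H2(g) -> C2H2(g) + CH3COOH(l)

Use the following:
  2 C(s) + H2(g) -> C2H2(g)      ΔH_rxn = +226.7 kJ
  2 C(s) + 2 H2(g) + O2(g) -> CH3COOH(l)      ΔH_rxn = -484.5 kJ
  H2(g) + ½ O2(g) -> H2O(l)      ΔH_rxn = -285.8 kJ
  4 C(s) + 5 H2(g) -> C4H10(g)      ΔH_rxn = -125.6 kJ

equation 1 as written (C2H2(g) already on the product side): +226.7 kJ
equation 2 as written (CH3COOH(l) already on the product side): -484.5 kJ
equation 3 reversed (reverse to put H2O(l) on the reactant side): +285.8 kJ
equation 4: not needed (C4H10(g) appears nowhere else).
ΔH_rxn = (+226.7) + (-484.5) + (+285.8) = 28.0 kJ

ΔH_rxn = 28.0 kJ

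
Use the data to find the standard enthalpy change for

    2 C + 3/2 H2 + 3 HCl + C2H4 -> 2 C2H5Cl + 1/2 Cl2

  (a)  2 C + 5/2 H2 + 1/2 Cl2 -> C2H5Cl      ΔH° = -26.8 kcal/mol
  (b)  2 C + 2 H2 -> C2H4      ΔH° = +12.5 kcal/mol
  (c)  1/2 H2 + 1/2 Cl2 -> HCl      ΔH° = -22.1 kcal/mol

ΔH° = 0.2 kcal/mol

(a) × 2: (2)·(-26.8) = -53.6 kcal/mol
(b) reversed: -12.5 kcal/mol
(c) reversed and × 3: (-3)·(-22.1) = +66.3 kcal/mol
ΔH° = (2)·(-26.8) + (-1)·(+12.5) + (-3)·(-22.1) = 0.2 kcal/mol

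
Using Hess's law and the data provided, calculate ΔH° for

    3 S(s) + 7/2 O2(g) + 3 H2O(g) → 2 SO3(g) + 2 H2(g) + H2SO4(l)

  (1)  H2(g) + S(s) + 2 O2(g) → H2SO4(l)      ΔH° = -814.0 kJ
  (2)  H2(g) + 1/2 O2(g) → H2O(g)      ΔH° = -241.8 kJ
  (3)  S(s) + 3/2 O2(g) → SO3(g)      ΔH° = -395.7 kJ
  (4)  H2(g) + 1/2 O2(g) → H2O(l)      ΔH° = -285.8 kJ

ΔH° = -880.0 kJ

(1) as written: -814.0 kJ
(2) reversed and × 3: (-3)·(-241.8) = +725.4 kJ
(3) × 2: (2)·(-395.7) = -791.4 kJ
(4): not needed.
Since enthalpy is a state function, ΔH° = (1)·(-814.0) + (-3)·(-241.8) + (2)·(-395.7) = -880.0 kJ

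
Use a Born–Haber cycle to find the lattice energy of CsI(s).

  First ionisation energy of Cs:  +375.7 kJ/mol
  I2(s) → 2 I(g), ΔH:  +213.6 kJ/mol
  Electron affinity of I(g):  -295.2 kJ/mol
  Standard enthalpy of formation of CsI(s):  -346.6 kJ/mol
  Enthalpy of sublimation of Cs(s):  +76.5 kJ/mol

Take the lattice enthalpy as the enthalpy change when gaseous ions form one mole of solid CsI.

U = -610.4 kJ/mol

ΔHf° = 1·ΔHsub + 1·(ΣIE) + 1/2·D(I2) + 1·EA + U
-346.6 = 1·(+76.5) + 1·(+375.7) + 1/2·(+213.6) + 1·(-295.2) + U
U = -346.6 − (+263.8) = -610.4 kJ/mol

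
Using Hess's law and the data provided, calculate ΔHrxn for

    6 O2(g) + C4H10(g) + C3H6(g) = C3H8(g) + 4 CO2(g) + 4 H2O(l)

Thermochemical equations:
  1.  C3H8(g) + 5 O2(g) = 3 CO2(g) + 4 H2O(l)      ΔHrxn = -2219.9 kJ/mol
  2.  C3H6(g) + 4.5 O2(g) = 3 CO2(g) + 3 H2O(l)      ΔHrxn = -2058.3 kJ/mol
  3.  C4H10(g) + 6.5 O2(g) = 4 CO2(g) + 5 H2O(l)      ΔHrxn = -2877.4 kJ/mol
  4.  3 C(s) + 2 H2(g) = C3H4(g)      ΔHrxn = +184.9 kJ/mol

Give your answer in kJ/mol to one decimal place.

ΔHrxn = -2715.8 kJ/mol

eq. 1 reversed: +2219.9 kJ/mol
eq. 2 as written: -2058.3 kJ/mol
eq. 3 as written: -2877.4 kJ/mol
eq. 4: not needed.
ΔHrxn = (-1)·(-2219.9) + (1)·(-2058.3) + (1)·(-2877.4) = -2715.8 kJ/mol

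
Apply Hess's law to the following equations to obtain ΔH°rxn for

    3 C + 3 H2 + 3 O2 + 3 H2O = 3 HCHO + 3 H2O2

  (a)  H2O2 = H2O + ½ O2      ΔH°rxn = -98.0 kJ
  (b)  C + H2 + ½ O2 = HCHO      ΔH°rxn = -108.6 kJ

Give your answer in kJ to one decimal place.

ΔH°rxn = -31.8 kJ

(a) reversed and × 3 (H2O2 must end up as a product; scale by 3 for the 3 H2O2): (-3)·(-98.0) = +294.0 kJ
(b) × 3 (×3 to match 3 HCHO in the target): (3)·(-108.6) = -325.8 kJ
ΔH°rxn = (-3)·(-98.0) + (3)·(-108.6) = -31.8 kJ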